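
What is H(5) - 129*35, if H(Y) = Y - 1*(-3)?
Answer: -4507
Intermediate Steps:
H(Y) = 3 + Y (H(Y) = Y + 3 = 3 + Y)
H(5) - 129*35 = (3 + 5) - 129*35 = 8 - 4515 = -4507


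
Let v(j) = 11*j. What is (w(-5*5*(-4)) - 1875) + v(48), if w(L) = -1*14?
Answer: -1361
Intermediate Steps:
w(L) = -14
(w(-5*5*(-4)) - 1875) + v(48) = (-14 - 1875) + 11*48 = -1889 + 528 = -1361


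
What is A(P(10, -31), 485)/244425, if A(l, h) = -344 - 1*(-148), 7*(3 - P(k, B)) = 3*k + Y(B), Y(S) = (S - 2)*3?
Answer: -196/244425 ≈ -0.00080188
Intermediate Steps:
Y(S) = -6 + 3*S (Y(S) = (-2 + S)*3 = -6 + 3*S)
P(k, B) = 27/7 - 3*B/7 - 3*k/7 (P(k, B) = 3 - (3*k + (-6 + 3*B))/7 = 3 - (-6 + 3*B + 3*k)/7 = 3 + (6/7 - 3*B/7 - 3*k/7) = 27/7 - 3*B/7 - 3*k/7)
A(l, h) = -196 (A(l, h) = -344 + 148 = -196)
A(P(10, -31), 485)/244425 = -196/244425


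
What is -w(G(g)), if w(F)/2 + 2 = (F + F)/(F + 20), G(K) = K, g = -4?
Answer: 5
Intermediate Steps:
w(F) = -4 + 4*F/(20 + F) (w(F) = -4 + 2*((F + F)/(F + 20)) = -4 + 2*((2*F)/(20 + F)) = -4 + 2*(2*F/(20 + F)) = -4 + 4*F/(20 + F))
-w(G(g)) = -(-80)/(20 - 4) = -(-80)/16 = -1*(-5) = 5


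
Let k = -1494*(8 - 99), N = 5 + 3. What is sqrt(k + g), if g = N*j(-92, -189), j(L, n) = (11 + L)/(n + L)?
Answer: 3*sqrt(1192805098)/281 ≈ 368.72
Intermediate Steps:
j(L, n) = (11 + L)/(L + n)
N = 8
k = 135954 (k = -1494*(-91) = 135954)
g = 648/281 (g = 8*((11 - 92)/(-92 - 189)) = 8*(-81/(-281)) = 8*(-1/281*(-81)) = 8*(81/281) = 648/281 ≈ 2.3060)
sqrt(k + g) = sqrt(135954 + 648/281) = sqrt(38203722/281) = 3*sqrt(1192805098)/281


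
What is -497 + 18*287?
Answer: 4669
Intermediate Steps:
-497 + 18*287 = -497 + 5166 = 4669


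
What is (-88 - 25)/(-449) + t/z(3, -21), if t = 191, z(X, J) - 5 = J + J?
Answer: -81578/16613 ≈ -4.9105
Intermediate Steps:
z(X, J) = 5 + 2*J (z(X, J) = 5 + (J + J) = 5 + 2*J)
(-88 - 25)/(-449) + t/z(3, -21) = (-88 - 25)/(-449) + 191/(5 + 2*(-21)) = -113*(-1/449) + 191/(5 - 42) = 113/449 + 191/(-37) = 113/449 + 191*(-1/37) = 113/449 - 191/37 = -81578/16613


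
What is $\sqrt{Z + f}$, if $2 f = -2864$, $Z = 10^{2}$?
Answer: $6 i \sqrt{37} \approx 36.497 i$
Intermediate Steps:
$Z = 100$
$f = -1432$ ($f = \frac{1}{2} \left(-2864\right) = -1432$)
$\sqrt{Z + f} = \sqrt{100 - 1432} = \sqrt{-1332} = 6 i \sqrt{37}$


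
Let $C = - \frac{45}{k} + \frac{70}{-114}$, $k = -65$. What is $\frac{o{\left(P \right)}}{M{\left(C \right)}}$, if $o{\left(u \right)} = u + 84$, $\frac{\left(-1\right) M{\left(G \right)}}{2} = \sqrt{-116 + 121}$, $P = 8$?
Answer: $- \frac{46 \sqrt{5}}{5} \approx -20.572$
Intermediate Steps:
$C = \frac{58}{741}$ ($C = - \frac{45}{-65} + \frac{70}{-114} = \left(-45\right) \left(- \frac{1}{65}\right) + 70 \left(- \frac{1}{114}\right) = \frac{9}{13} - \frac{35}{57} = \frac{58}{741} \approx 0.078273$)
$M{\left(G \right)} = - 2 \sqrt{5}$ ($M{\left(G \right)} = - 2 \sqrt{-116 + 121} = - 2 \sqrt{5}$)
$o{\left(u \right)} = 84 + u$
$\frac{o{\left(P \right)}}{M{\left(C \right)}} = \frac{84 + 8}{\left(-2\right) \sqrt{5}} = 92 \left(- \frac{\sqrt{5}}{10}\right) = - \frac{46 \sqrt{5}}{5}$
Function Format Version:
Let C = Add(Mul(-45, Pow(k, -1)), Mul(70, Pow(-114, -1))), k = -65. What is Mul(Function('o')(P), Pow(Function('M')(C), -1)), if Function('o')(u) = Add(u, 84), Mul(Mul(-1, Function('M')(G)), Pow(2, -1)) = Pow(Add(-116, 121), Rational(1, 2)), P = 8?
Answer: Mul(Rational(-46, 5), Pow(5, Rational(1, 2))) ≈ -20.572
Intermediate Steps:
C = Rational(58, 741) (C = Add(Mul(-45, Pow(-65, -1)), Mul(70, Pow(-114, -1))) = Add(Mul(-45, Rational(-1, 65)), Mul(70, Rational(-1, 114))) = Add(Rational(9, 13), Rational(-35, 57)) = Rational(58, 741) ≈ 0.078273)
Function('M')(G) = Mul(-2, Pow(5, Rational(1, 2))) (Function('M')(G) = Mul(-2, Pow(Add(-116, 121), Rational(1, 2))) = Mul(-2, Pow(5, Rational(1, 2))))
Function('o')(u) = Add(84, u)
Mul(Function('o')(P), Pow(Function('M')(C), -1)) = Mul(Add(84, 8), Pow(Mul(-2, Pow(5, Rational(1, 2))), -1)) = Mul(92, Mul(Rational(-1, 10), Pow(5, Rational(1, 2)))) = Mul(Rational(-46, 5), Pow(5, Rational(1, 2)))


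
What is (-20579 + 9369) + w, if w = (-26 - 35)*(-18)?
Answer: -10112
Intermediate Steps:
w = 1098 (w = -61*(-18) = 1098)
(-20579 + 9369) + w = (-20579 + 9369) + 1098 = -11210 + 1098 = -10112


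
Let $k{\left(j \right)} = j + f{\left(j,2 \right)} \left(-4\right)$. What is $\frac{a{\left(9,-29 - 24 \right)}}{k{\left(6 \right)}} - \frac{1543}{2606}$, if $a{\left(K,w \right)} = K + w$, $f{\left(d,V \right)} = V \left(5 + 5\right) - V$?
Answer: $\frac{583}{7818} \approx 0.074571$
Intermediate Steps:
$f{\left(d,V \right)} = 9 V$ ($f{\left(d,V \right)} = V 10 - V = 10 V - V = 9 V$)
$k{\left(j \right)} = -72 + j$ ($k{\left(j \right)} = j + 9 \cdot 2 \left(-4\right) = j + 18 \left(-4\right) = j - 72 = -72 + j$)
$\frac{a{\left(9,-29 - 24 \right)}}{k{\left(6 \right)}} - \frac{1543}{2606} = \frac{9 - 53}{-72 + 6} - \frac{1543}{2606} = \frac{9 - 53}{-66} - \frac{1543}{2606} = \left(-44\right) \left(- \frac{1}{66}\right) - \frac{1543}{2606} = \frac{2}{3} - \frac{1543}{2606} = \frac{583}{7818}$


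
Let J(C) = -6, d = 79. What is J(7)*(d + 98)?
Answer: -1062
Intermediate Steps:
J(7)*(d + 98) = -6*(79 + 98) = -6*177 = -1062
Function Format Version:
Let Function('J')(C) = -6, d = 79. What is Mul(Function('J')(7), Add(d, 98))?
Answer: -1062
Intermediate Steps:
Mul(Function('J')(7), Add(d, 98)) = Mul(-6, Add(79, 98)) = Mul(-6, 177) = -1062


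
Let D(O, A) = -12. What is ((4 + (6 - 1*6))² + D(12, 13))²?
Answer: 16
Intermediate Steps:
((4 + (6 - 1*6))² + D(12, 13))² = ((4 + (6 - 1*6))² - 12)² = ((4 + (6 - 6))² - 12)² = ((4 + 0)² - 12)² = (4² - 12)² = (16 - 12)² = 4² = 16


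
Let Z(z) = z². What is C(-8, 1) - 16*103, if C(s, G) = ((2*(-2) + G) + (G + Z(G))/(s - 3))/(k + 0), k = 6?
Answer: -108803/66 ≈ -1648.5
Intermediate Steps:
C(s, G) = -⅔ + G/6 + (G + G²)/(6*(-3 + s)) (C(s, G) = ((2*(-2) + G) + (G + G²)/(s - 3))/(6 + 0) = ((-4 + G) + (G + G²)/(-3 + s))/6 = ((-4 + G) + (G + G²)/(-3 + s))*(⅙) = (-4 + G + (G + G²)/(-3 + s))*(⅙) = -⅔ + G/6 + (G + G²)/(6*(-3 + s)))
C(-8, 1) - 16*103 = (12 + 1² - 4*(-8) - 2*1 + 1*(-8))/(6*(-3 - 8)) - 16*103 = (⅙)*(12 + 1 + 32 - 2 - 8)/(-11) - 1648 = (⅙)*(-1/11)*35 - 1648 = -35/66 - 1648 = -108803/66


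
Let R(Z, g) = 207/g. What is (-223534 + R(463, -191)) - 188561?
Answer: -78710352/191 ≈ -4.1210e+5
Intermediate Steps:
(-223534 + R(463, -191)) - 188561 = (-223534 + 207/(-191)) - 188561 = (-223534 + 207*(-1/191)) - 188561 = (-223534 - 207/191) - 188561 = -42695201/191 - 188561 = -78710352/191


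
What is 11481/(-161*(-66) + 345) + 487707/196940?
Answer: 2537233879/720209580 ≈ 3.5229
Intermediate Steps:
11481/(-161*(-66) + 345) + 487707/196940 = 11481/(10626 + 345) + 487707*(1/196940) = 11481/10971 + 487707/196940 = 11481*(1/10971) + 487707/196940 = 3827/3657 + 487707/196940 = 2537233879/720209580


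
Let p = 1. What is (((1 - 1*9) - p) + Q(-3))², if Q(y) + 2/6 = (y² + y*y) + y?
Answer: 289/9 ≈ 32.111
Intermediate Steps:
Q(y) = -⅓ + y + 2*y² (Q(y) = -⅓ + ((y² + y*y) + y) = -⅓ + ((y² + y²) + y) = -⅓ + (2*y² + y) = -⅓ + (y + 2*y²) = -⅓ + y + 2*y²)
(((1 - 1*9) - p) + Q(-3))² = (((1 - 1*9) - 1*1) + (-⅓ - 3 + 2*(-3)²))² = (((1 - 9) - 1) + (-⅓ - 3 + 2*9))² = ((-8 - 1) + (-⅓ - 3 + 18))² = (-9 + 44/3)² = (17/3)² = 289/9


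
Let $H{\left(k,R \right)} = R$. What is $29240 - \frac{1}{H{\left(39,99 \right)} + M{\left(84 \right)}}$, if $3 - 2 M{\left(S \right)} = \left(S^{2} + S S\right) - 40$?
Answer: $\frac{405588042}{13871} \approx 29240.0$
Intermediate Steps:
$M{\left(S \right)} = \frac{43}{2} - S^{2}$ ($M{\left(S \right)} = \frac{3}{2} - \frac{\left(S^{2} + S S\right) - 40}{2} = \frac{3}{2} - \frac{\left(S^{2} + S^{2}\right) - 40}{2} = \frac{3}{2} - \frac{2 S^{2} - 40}{2} = \frac{3}{2} - \frac{-40 + 2 S^{2}}{2} = \frac{3}{2} - \left(-20 + S^{2}\right) = \frac{43}{2} - S^{2}$)
$29240 - \frac{1}{H{\left(39,99 \right)} + M{\left(84 \right)}} = 29240 - \frac{1}{99 + \left(\frac{43}{2} - 84^{2}\right)} = 29240 - \frac{1}{99 + \left(\frac{43}{2} - 7056\right)} = 29240 - \frac{1}{99 - \frac{14069}{2}} = 29240 - \frac{1}{- \frac{13871}{2}} = 29240 - - \frac{2}{13871} = 29240 + \frac{2}{13871} = \frac{405588042}{13871}$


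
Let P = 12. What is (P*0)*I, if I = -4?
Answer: 0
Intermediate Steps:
(P*0)*I = (12*0)*(-4) = 0*(-4) = 0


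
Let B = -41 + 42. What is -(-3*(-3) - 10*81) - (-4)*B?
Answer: 805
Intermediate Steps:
B = 1
-(-3*(-3) - 10*81) - (-4)*B = -(-3*(-3) - 10*81) - (-4) = -(9 - 810) - 1*(-4) = -1*(-801) + 4 = 801 + 4 = 805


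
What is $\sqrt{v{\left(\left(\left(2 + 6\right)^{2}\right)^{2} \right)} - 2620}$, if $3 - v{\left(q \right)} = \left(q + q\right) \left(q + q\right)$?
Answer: $i \sqrt{67111481} \approx 8192.2 i$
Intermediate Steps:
$v{\left(q \right)} = 3 - 4 q^{2}$ ($v{\left(q \right)} = 3 - \left(q + q\right) \left(q + q\right) = 3 - 2 q 2 q = 3 - 4 q^{2}$)
$\sqrt{v{\left(\left(\left(2 + 6\right)^{2}\right)^{2} \right)} - 2620} = \sqrt{\left(3 - 4 \left(\left(\left(2 + 6\right)^{2}\right)^{2}\right)^{2}\right) - 2620} = \sqrt{\left(3 - 4 \left(\left(8^{2}\right)^{2}\right)^{2}\right) - 2620} = \sqrt{\left(3 - 4 \left(64^{2}\right)^{2}\right) - 2620} = \sqrt{\left(3 - 4 \cdot 4096^{2}\right) - 2620} = \sqrt{\left(3 - 67108864\right) - 2620} = \sqrt{-67108861 - 2620} = \sqrt{-67111481} = i \sqrt{67111481}$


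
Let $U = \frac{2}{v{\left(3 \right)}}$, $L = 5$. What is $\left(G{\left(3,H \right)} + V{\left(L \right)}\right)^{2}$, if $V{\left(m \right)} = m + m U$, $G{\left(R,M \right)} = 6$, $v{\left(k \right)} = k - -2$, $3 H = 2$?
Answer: $169$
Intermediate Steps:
$H = \frac{2}{3}$ ($H = \frac{1}{3} \cdot 2 = \frac{2}{3} \approx 0.66667$)
$v{\left(k \right)} = 2 + k$ ($v{\left(k \right)} = k + 2 = 2 + k$)
$U = \frac{2}{5}$ ($U = \frac{2}{2 + 3} = \frac{2}{5} \approx 0.4$)
$V{\left(m \right)} = \frac{7 m}{5}$ ($V{\left(m \right)} = m + m \frac{2}{5} = m + \frac{2 m}{5} = \frac{7 m}{5}$)
$\left(G{\left(3,H \right)} + V{\left(L \right)}\right)^{2} = \left(6 + \frac{7}{5} \cdot 5\right)^{2} = \left(6 + 7\right)^{2} = 13^{2} = 169$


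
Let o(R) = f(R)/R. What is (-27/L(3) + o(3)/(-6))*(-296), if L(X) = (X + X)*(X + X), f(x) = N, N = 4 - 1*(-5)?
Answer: 370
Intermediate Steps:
N = 9 (N = 4 + 5 = 9)
f(x) = 9
L(X) = 4*X² (L(X) = (2*X)*(2*X) = 4*X²)
o(R) = 9/R
(-27/L(3) + o(3)/(-6))*(-296) = (-27/(4*3²) + (9/3)/(-6))*(-296) = (-27/(4*9) + (9*(⅓))*(-⅙))*(-296) = (-27/36 + 3*(-⅙))*(-296) = (-27*1/36 - ½)*(-296) = (-¾ - ½)*(-296) = -5/4*(-296) = 370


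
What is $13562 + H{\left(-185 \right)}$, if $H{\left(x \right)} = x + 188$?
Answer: $13565$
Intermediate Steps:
$H{\left(x \right)} = 188 + x$
$13562 + H{\left(-185 \right)} = 13562 + \left(188 - 185\right) = 13562 + 3 = 13565$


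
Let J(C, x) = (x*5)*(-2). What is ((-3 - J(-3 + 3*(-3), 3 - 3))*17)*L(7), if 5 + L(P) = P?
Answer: -102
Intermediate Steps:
L(P) = -5 + P
J(C, x) = -10*x (J(C, x) = (5*x)*(-2) = -10*x)
((-3 - J(-3 + 3*(-3), 3 - 3))*17)*L(7) = ((-3 - (-10)*(3 - 3))*17)*(-5 + 7) = ((-3 - (-10)*0)*17)*2 = ((-3 - 1*0)*17)*2 = ((-3 + 0)*17)*2 = -3*17*2 = -51*2 = -102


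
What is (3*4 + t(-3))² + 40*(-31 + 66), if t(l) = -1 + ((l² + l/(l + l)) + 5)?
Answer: 8201/4 ≈ 2050.3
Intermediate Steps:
t(l) = 9/2 + l² (t(l) = -1 + ((l² + l/((2*l))) + 5) = -1 + ((l² + (1/(2*l))*l) + 5) = -1 + ((l² + ½) + 5) = -1 + ((½ + l²) + 5) = -1 + (11/2 + l²) = 9/2 + l²)
(3*4 + t(-3))² + 40*(-31 + 66) = (3*4 + (9/2 + (-3)²))² + 40*(-31 + 66) = (12 + (9/2 + 9))² + 40*35 = (12 + 27/2)² + 1400 = (51/2)² + 1400 = 2601/4 + 1400 = 8201/4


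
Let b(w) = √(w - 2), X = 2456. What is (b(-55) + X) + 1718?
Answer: 4174 + I*√57 ≈ 4174.0 + 7.5498*I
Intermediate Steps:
b(w) = √(-2 + w)
(b(-55) + X) + 1718 = (√(-2 - 55) + 2456) + 1718 = (√(-57) + 2456) + 1718 = (I*√57 + 2456) + 1718 = (2456 + I*√57) + 1718 = 4174 + I*√57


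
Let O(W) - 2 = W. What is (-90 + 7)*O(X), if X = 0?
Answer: -166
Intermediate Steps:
O(W) = 2 + W
(-90 + 7)*O(X) = (-90 + 7)*(2 + 0) = -83*2 = -166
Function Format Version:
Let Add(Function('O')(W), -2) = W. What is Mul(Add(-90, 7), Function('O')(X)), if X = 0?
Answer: -166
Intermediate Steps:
Function('O')(W) = Add(2, W)
Mul(Add(-90, 7), Function('O')(X)) = Mul(Add(-90, 7), Add(2, 0)) = Mul(-83, 2) = -166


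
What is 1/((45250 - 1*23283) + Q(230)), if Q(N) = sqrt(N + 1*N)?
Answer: 21967/482548629 - 2*sqrt(115)/482548629 ≈ 4.5478e-5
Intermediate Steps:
Q(N) = sqrt(2)*sqrt(N) (Q(N) = sqrt(N + N) = sqrt(2*N) = sqrt(2)*sqrt(N))
1/((45250 - 1*23283) + Q(230)) = 1/((45250 - 1*23283) + sqrt(2)*sqrt(230)) = 1/((45250 - 23283) + 2*sqrt(115)) = 1/(21967 + 2*sqrt(115))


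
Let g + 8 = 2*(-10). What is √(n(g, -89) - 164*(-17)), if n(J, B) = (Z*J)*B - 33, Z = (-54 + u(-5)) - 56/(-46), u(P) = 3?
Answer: 5*I*√2566777/23 ≈ 348.29*I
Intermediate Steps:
Z = -1145/23 (Z = (-54 + 3) - 56/(-46) = -51 - 56*(-1/46) = -51 + 28/23 = -1145/23 ≈ -49.783)
g = -28 (g = -8 + 2*(-10) = -8 - 20 = -28)
n(J, B) = -33 - 1145*B*J/23 (n(J, B) = (-1145*J/23)*B - 33 = -1145*B*J/23 - 33 = -33 - 1145*B*J/23)
√(n(g, -89) - 164*(-17)) = √((-33 - 1145/23*(-89)*(-28)) - 164*(-17)) = √((-33 - 2853340/23) + 2788) = √(-2854099/23 + 2788) = √(-2789975/23) = 5*I*√2566777/23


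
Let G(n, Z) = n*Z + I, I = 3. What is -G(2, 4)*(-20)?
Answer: 220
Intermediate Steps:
G(n, Z) = 3 + Z*n (G(n, Z) = n*Z + 3 = Z*n + 3 = 3 + Z*n)
-G(2, 4)*(-20) = -(3 + 4*2)*(-20) = -(3 + 8)*(-20) = -11*(-20) = -1*(-220) = 220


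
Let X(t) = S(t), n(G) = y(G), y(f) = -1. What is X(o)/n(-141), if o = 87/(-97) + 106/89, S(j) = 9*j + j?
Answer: -25390/8633 ≈ -2.9410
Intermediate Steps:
n(G) = -1
S(j) = 10*j
o = 2539/8633 (o = 87*(-1/97) + 106*(1/89) = -87/97 + 106/89 = 2539/8633 ≈ 0.29410)
X(t) = 10*t
X(o)/n(-141) = (10*(2539/8633))/(-1) = (25390/8633)*(-1) = -25390/8633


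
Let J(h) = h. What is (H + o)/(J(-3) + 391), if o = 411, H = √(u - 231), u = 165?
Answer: 411/388 + I*√66/388 ≈ 1.0593 + 0.020938*I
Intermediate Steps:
H = I*√66 (H = √(165 - 231) = √(-66) = I*√66 ≈ 8.124*I)
(H + o)/(J(-3) + 391) = (I*√66 + 411)/(-3 + 391) = (411 + I*√66)/388 = (411 + I*√66)*(1/388) = 411/388 + I*√66/388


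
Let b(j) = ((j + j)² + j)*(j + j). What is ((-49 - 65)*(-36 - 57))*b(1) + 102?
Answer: 106122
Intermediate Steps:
b(j) = 2*j*(j + 4*j²) (b(j) = ((2*j)² + j)*(2*j) = (4*j² + j)*(2*j) = (j + 4*j²)*(2*j) = 2*j*(j + 4*j²))
((-49 - 65)*(-36 - 57))*b(1) + 102 = ((-49 - 65)*(-36 - 57))*(1²*(2 + 8*1)) + 102 = (-114*(-93))*(1*(2 + 8)) + 102 = 10602*(1*10) + 102 = 10602*10 + 102 = 106020 + 102 = 106122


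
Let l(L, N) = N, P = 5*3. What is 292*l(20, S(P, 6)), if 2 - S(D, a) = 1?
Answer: 292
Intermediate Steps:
P = 15
S(D, a) = 1 (S(D, a) = 2 - 1*1 = 2 - 1 = 1)
292*l(20, S(P, 6)) = 292*1 = 292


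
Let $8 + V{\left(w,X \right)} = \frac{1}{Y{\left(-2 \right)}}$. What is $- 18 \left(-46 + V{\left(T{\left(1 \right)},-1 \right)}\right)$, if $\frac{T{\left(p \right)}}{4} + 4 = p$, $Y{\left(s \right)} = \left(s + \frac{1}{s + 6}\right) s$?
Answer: $\frac{6768}{7} \approx 966.86$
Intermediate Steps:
$Y{\left(s \right)} = s \left(s + \frac{1}{6 + s}\right)$ ($Y{\left(s \right)} = \left(s + \frac{1}{6 + s}\right) s = s \left(s + \frac{1}{6 + s}\right)$)
$T{\left(p \right)} = -16 + 4 p$
$V{\left(w,X \right)} = - \frac{54}{7}$ ($V{\left(w,X \right)} = -8 + \frac{1}{\left(-2\right) \frac{1}{6 - 2} \left(1 + \left(-2\right)^{2} + 6 \left(-2\right)\right)} = -8 + \frac{1}{\left(-2\right) \frac{1}{4} \left(1 + 4 - 12\right)} = -8 + \frac{1}{\left(-2\right) \frac{1}{4} \left(-7\right)} = -8 + \frac{1}{\frac{7}{2}} = -8 + \frac{2}{7} = - \frac{54}{7}$)
$- 18 \left(-46 + V{\left(T{\left(1 \right)},-1 \right)}\right) = - 18 \left(-46 - \frac{54}{7}\right) = \left(-18\right) \left(- \frac{376}{7}\right) = \frac{6768}{7}$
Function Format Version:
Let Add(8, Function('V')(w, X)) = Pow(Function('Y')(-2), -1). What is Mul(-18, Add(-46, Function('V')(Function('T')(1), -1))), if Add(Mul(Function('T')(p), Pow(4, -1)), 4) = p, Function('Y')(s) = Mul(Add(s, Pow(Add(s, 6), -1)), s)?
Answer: Rational(6768, 7) ≈ 966.86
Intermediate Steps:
Function('Y')(s) = Mul(s, Add(s, Pow(Add(6, s), -1))) (Function('Y')(s) = Mul(Add(s, Pow(Add(6, s), -1)), s) = Mul(s, Add(s, Pow(Add(6, s), -1))))
Function('T')(p) = Add(-16, Mul(4, p))
Function('V')(w, X) = Rational(-54, 7) (Function('V')(w, X) = Add(-8, Pow(Mul(-2, Pow(Add(6, -2), -1), Add(1, Pow(-2, 2), Mul(6, -2))), -1)) = Add(-8, Pow(Mul(-2, Pow(4, -1), Add(1, 4, -12)), -1)) = Add(-8, Pow(Mul(-2, Rational(1, 4), -7), -1)) = Add(-8, Pow(Rational(7, 2), -1)) = Add(-8, Rational(2, 7)) = Rational(-54, 7))
Mul(-18, Add(-46, Function('V')(Function('T')(1), -1))) = Mul(-18, Add(-46, Rational(-54, 7))) = Mul(-18, Rational(-376, 7)) = Rational(6768, 7)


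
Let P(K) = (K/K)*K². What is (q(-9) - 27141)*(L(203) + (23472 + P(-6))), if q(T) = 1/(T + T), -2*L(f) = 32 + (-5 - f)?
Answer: -5763783122/9 ≈ -6.4042e+8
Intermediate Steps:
L(f) = -27/2 + f/2 (L(f) = -(32 + (-5 - f))/2 = -(27 - f)/2 = -27/2 + f/2)
P(K) = K² (P(K) = 1*K² = K²)
q(T) = 1/(2*T)
(q(-9) - 27141)*(L(203) + (23472 + P(-6))) = ((½)/(-9) - 27141)*((-27/2 + (½)*203) + (23472 + (-6)²)) = ((½)*(-⅑) - 27141)*((-27/2 + 203/2) + (23472 + 36)) = (-1/18 - 27141)*(88 + 23508) = -488539/18*23596 = -5763783122/9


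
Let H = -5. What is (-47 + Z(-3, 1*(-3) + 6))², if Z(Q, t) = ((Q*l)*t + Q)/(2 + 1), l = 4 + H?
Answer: 2025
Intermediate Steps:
l = -1 (l = 4 - 5 = -1)
Z(Q, t) = Q/3 - Q*t/3 (Z(Q, t) = ((Q*(-1))*t + Q)/(2 + 1) = ((-Q)*t + Q)/3 = (-Q*t + Q)*(⅓) = (Q - Q*t)*(⅓) = Q/3 - Q*t/3)
(-47 + Z(-3, 1*(-3) + 6))² = (-47 + (⅓)*(-3)*(1 - (1*(-3) + 6)))² = (-47 + (⅓)*(-3)*(1 - (-3 + 6)))² = (-47 + (⅓)*(-3)*(1 - 1*3))² = (-47 + (⅓)*(-3)*(1 - 3))² = (-47 + (⅓)*(-3)*(-2))² = (-47 + 2)² = (-45)² = 2025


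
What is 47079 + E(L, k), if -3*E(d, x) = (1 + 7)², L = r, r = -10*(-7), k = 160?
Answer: 141173/3 ≈ 47058.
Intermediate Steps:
r = 70
L = 70
E(d, x) = -64/3 (E(d, x) = -(1 + 7)²/3 = -⅓*8² = -⅓*64 = -64/3)
47079 + E(L, k) = 47079 - 64/3 = 141173/3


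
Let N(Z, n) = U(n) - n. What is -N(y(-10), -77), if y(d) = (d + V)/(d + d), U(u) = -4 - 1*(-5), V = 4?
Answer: -78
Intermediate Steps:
U(u) = 1 (U(u) = -4 + 5 = 1)
y(d) = (4 + d)/(2*d) (y(d) = (d + 4)/(d + d) = (4 + d)/((2*d)) = (4 + d)*(1/(2*d)) = (4 + d)/(2*d))
N(Z, n) = 1 - n
-N(y(-10), -77) = -(1 - 1*(-77)) = -(1 + 77) = -1*78 = -78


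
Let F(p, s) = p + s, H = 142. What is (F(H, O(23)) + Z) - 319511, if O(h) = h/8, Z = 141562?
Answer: -1422433/8 ≈ -1.7780e+5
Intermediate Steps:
O(h) = h/8 (O(h) = h*(⅛) = h/8)
(F(H, O(23)) + Z) - 319511 = ((142 + (⅛)*23) + 141562) - 319511 = ((142 + 23/8) + 141562) - 319511 = (1159/8 + 141562) - 319511 = 1133655/8 - 319511 = -1422433/8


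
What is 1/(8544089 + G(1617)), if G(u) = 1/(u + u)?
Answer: 3234/27631583827 ≈ 1.1704e-7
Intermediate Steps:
G(u) = 1/(2*u)
1/(8544089 + G(1617)) = 1/(8544089 + (½)/1617) = 1/(8544089 + (½)*(1/1617)) = 1/(8544089 + 1/3234) = 1/(27631583827/3234) = 3234/27631583827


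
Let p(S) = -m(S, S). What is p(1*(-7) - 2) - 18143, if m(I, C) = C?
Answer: -18134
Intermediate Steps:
p(S) = -S
p(1*(-7) - 2) - 18143 = -(1*(-7) - 2) - 18143 = -(-7 - 2) - 18143 = -1*(-9) - 18143 = 9 - 18143 = -18134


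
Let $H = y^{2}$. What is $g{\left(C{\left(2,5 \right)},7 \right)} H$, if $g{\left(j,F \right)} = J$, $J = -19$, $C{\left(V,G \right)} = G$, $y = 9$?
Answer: $-1539$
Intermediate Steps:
$g{\left(j,F \right)} = -19$
$H = 81$ ($H = 9^{2} = 81$)
$g{\left(C{\left(2,5 \right)},7 \right)} H = \left(-19\right) 81 = -1539$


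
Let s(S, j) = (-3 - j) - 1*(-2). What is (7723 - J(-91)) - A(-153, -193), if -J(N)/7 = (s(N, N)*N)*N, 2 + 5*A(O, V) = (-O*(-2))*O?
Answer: 26076949/5 ≈ 5.2154e+6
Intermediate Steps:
A(O, V) = -⅖ + 2*O²/5 (A(O, V) = -⅖ + ((-O*(-2))*O)/5 = -⅖ + ((2*O)*O)/5 = -⅖ + (2*O²)/5 = -⅖ + 2*O²/5)
s(S, j) = -1 - j (s(S, j) = (-3 - j) + 2 = -1 - j)
J(N) = -7*N²*(-1 - N) (J(N) = -7*(-1 - N)*N*N = -7*N*(-1 - N)*N = -7*N²*(-1 - N))
(7723 - J(-91)) - A(-153, -193) = (7723 - 7*(-91)²*(1 - 91)) - (-⅖ + (⅖)*(-153)²) = (7723 - 7*8281*(-90)) - (-⅖ + (⅖)*23409) = (7723 - 1*(-5217030)) - (-⅖ + 46818/5) = (7723 + 5217030) - 1*46816/5 = 5224753 - 46816/5 = 26076949/5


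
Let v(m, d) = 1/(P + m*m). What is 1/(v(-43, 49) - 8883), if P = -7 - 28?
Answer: -1814/16113761 ≈ -0.00011257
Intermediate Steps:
P = -35
v(m, d) = 1/(-35 + m²) (v(m, d) = 1/(-35 + m*m) = 1/(-35 + m²))
1/(v(-43, 49) - 8883) = 1/(1/(-35 + (-43)²) - 8883) = 1/(1/(-35 + 1849) - 8883) = 1/(1/1814 - 8883) = 1/(-16113761/1814) = -1814/16113761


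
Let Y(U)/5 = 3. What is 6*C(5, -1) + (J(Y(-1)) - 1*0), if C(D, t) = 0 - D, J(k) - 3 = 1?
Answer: -26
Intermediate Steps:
Y(U) = 15 (Y(U) = 5*3 = 15)
J(k) = 4 (J(k) = 3 + 1 = 4)
C(D, t) = -D
6*C(5, -1) + (J(Y(-1)) - 1*0) = 6*(-1*5) + (4 - 1*0) = 6*(-5) + (4 + 0) = -30 + 4 = -26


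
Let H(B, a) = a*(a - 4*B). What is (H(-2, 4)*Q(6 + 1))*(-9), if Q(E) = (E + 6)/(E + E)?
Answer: -2808/7 ≈ -401.14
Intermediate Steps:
Q(E) = (6 + E)/(2*E) (Q(E) = (6 + E)/((2*E)) = (6 + E)*(1/(2*E)) = (6 + E)/(2*E))
(H(-2, 4)*Q(6 + 1))*(-9) = ((4*(4 - 4*(-2)))*((6 + (6 + 1))/(2*(6 + 1))))*(-9) = ((4*(4 + 8))*((½)*(6 + 7)/7))*(-9) = ((4*12)*((½)*(⅐)*13))*(-9) = (48*(13/14))*(-9) = (312/7)*(-9) = -2808/7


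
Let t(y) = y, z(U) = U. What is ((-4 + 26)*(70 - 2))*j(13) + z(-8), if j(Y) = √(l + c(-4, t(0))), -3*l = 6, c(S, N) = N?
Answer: -8 + 1496*I*√2 ≈ -8.0 + 2115.7*I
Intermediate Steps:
l = -2 (l = -⅓*6 = -2)
j(Y) = I*√2 (j(Y) = √(-2 + 0) = √(-2) = I*√2)
((-4 + 26)*(70 - 2))*j(13) + z(-8) = ((-4 + 26)*(70 - 2))*(I*√2) - 8 = (22*68)*(I*√2) - 8 = 1496*(I*√2) - 8 = 1496*I*√2 - 8 = -8 + 1496*I*√2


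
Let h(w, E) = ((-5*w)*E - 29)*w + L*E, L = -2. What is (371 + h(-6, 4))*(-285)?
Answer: 52155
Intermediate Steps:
h(w, E) = -2*E + w*(-29 - 5*E*w) (h(w, E) = ((-5*w)*E - 29)*w - 2*E = (-5*E*w - 29)*w - 2*E = (-29 - 5*E*w)*w - 2*E = w*(-29 - 5*E*w) - 2*E = -2*E + w*(-29 - 5*E*w))
(371 + h(-6, 4))*(-285) = (371 + (-29*(-6) - 2*4 - 5*4*(-6)²))*(-285) = (371 + (174 - 8 - 5*4*36))*(-285) = (371 + (174 - 8 - 720))*(-285) = (371 - 554)*(-285) = -183*(-285) = 52155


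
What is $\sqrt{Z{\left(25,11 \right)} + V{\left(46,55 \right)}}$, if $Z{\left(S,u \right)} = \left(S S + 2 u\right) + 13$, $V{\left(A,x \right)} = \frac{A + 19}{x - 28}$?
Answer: $\frac{7 \sqrt{1095}}{9} \approx 25.737$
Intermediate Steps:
$V{\left(A,x \right)} = \frac{19 + A}{-28 + x}$
$Z{\left(S,u \right)} = 13 + S^{2} + 2 u$ ($Z{\left(S,u \right)} = \left(S^{2} + 2 u\right) + 13 = 13 + S^{2} + 2 u$)
$\sqrt{Z{\left(25,11 \right)} + V{\left(46,55 \right)}} = \sqrt{\left(13 + 25^{2} + 2 \cdot 11\right) + \frac{19 + 46}{-28 + 55}} = \sqrt{\left(13 + 625 + 22\right) + \frac{1}{27} \cdot 65} = \sqrt{660 + \frac{1}{27} \cdot 65} = \sqrt{660 + \frac{65}{27}} = \sqrt{\frac{17885}{27}} = \frac{7 \sqrt{1095}}{9}$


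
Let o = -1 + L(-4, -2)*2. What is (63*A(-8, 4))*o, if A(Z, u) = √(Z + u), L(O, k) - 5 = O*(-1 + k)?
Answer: 4158*I ≈ 4158.0*I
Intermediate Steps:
L(O, k) = 5 + O*(-1 + k)
o = 33 (o = -1 + (5 - 1*(-4) - 4*(-2))*2 = -1 + (5 + 4 + 8)*2 = -1 + 17*2 = -1 + 34 = 33)
(63*A(-8, 4))*o = (63*√(-8 + 4))*33 = (63*√(-4))*33 = (63*(2*I))*33 = (126*I)*33 = 4158*I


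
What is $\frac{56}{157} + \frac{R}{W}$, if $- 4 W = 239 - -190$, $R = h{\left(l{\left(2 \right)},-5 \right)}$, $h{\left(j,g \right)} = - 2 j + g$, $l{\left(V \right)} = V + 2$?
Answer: $\frac{2476}{5181} \approx 0.4779$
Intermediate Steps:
$l{\left(V \right)} = 2 + V$
$h{\left(j,g \right)} = g - 2 j$
$R = -13$ ($R = -5 - 2 \left(2 + 2\right) = -5 - 8 = -13$)
$W = - \frac{429}{4}$ ($W = - \frac{239 - -190}{4} = - \frac{239 + 190}{4} = \left(- \frac{1}{4}\right) 429 = - \frac{429}{4} \approx -107.25$)
$\frac{56}{157} + \frac{R}{W} = \frac{56}{157} - \frac{13}{- \frac{429}{4}} = 56 \cdot \frac{1}{157} - - \frac{4}{33} = \frac{56}{157} + \frac{4}{33} = \frac{2476}{5181}$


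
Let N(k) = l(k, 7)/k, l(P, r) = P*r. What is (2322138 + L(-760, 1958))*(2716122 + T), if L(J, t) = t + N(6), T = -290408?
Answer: 5637609184542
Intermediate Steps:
N(k) = 7 (N(k) = (k*7)/k = (7*k)/k = 7)
L(J, t) = 7 + t (L(J, t) = t + 7 = 7 + t)
(2322138 + L(-760, 1958))*(2716122 + T) = (2322138 + (7 + 1958))*(2716122 - 290408) = (2322138 + 1965)*2425714 = 2324103*2425714 = 5637609184542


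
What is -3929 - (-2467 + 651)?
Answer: -2113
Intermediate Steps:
-3929 - (-2467 + 651) = -3929 - 1*(-1816) = -3929 + 1816 = -2113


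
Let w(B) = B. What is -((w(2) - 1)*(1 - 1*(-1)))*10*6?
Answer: -120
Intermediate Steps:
-((w(2) - 1)*(1 - 1*(-1)))*10*6 = -((2 - 1)*(1 - 1*(-1)))*10*6 = -(1*(1 + 1))*10*6 = -(1*2)*10*6 = -2*10*6 = -20*6 = -1*120 = -120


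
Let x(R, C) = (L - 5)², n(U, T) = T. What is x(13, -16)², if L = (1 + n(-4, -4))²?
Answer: 256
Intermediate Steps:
L = 9 (L = (1 - 4)² = (-3)² = 9)
x(R, C) = 16 (x(R, C) = (9 - 5)² = 4² = 16)
x(13, -16)² = 16² = 256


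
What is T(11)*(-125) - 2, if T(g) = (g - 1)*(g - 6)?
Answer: -6252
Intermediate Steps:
T(g) = (-1 + g)*(-6 + g)
T(11)*(-125) - 2 = (6 + 11² - 7*11)*(-125) - 2 = (6 + 121 - 77)*(-125) - 2 = 50*(-125) - 2 = -6250 - 2 = -6252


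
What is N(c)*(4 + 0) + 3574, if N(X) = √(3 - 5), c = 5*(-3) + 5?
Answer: 3574 + 4*I*√2 ≈ 3574.0 + 5.6569*I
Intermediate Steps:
c = -10 (c = -15 + 5 = -10)
N(X) = I*√2 (N(X) = √(-2) = I*√2)
N(c)*(4 + 0) + 3574 = (I*√2)*(4 + 0) + 3574 = (I*√2)*4 + 3574 = 4*I*√2 + 3574 = 3574 + 4*I*√2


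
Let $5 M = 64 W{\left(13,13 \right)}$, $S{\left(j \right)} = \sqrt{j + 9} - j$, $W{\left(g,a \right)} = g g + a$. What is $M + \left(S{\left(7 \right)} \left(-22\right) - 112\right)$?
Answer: $\frac{11418}{5} \approx 2283.6$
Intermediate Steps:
$W{\left(g,a \right)} = a + g^{2}$ ($W{\left(g,a \right)} = g^{2} + a = a + g^{2}$)
$S{\left(j \right)} = \sqrt{9 + j} - j$
$M = \frac{11648}{5}$ ($M = \frac{64 \left(13 + 13^{2}\right)}{5} = \frac{64 \left(13 + 169\right)}{5} = \frac{64 \cdot 182}{5} = \frac{1}{5} \cdot 11648 = \frac{11648}{5} \approx 2329.6$)
$M + \left(S{\left(7 \right)} \left(-22\right) - 112\right) = \frac{11648}{5} - \left(112 - \left(\sqrt{9 + 7} - 7\right) \left(-22\right)\right) = \frac{11648}{5} - \left(112 - \left(\sqrt{16} - 7\right) \left(-22\right)\right) = \frac{11648}{5} - \left(112 - \left(4 - 7\right) \left(-22\right)\right) = \frac{11648}{5} - 46 = \frac{11418}{5}$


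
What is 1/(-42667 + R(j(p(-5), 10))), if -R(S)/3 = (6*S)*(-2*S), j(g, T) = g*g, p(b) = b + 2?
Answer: -1/39751 ≈ -2.5157e-5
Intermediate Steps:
p(b) = 2 + b
j(g, T) = g²
R(S) = 36*S² (R(S) = -3*6*S*(-2*S) = -(-36)*S² = 36*S²)
1/(-42667 + R(j(p(-5), 10))) = 1/(-42667 + 36*((2 - 5)²)²) = 1/(-42667 + 36*((-3)²)²) = 1/(-42667 + 36*9²) = 1/(-42667 + 36*81) = 1/(-42667 + 2916) = 1/(-39751) = -1/39751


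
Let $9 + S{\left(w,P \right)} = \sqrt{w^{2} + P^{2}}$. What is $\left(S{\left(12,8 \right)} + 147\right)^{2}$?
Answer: $19252 + 1104 \sqrt{13} \approx 23233.0$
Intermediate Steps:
$S{\left(w,P \right)} = -9 + \sqrt{P^{2} + w^{2}}$ ($S{\left(w,P \right)} = -9 + \sqrt{w^{2} + P^{2}} = -9 + \sqrt{P^{2} + w^{2}}$)
$\left(S{\left(12,8 \right)} + 147\right)^{2} = \left(\left(-9 + \sqrt{8^{2} + 12^{2}}\right) + 147\right)^{2} = \left(\left(-9 + \sqrt{64 + 144}\right) + 147\right)^{2} = \left(\left(-9 + \sqrt{208}\right) + 147\right)^{2} = \left(\left(-9 + 4 \sqrt{13}\right) + 147\right)^{2} = \left(138 + 4 \sqrt{13}\right)^{2}$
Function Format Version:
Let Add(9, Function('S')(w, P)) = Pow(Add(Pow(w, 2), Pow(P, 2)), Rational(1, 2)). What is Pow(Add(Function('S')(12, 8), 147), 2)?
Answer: Add(19252, Mul(1104, Pow(13, Rational(1, 2)))) ≈ 23233.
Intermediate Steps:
Function('S')(w, P) = Add(-9, Pow(Add(Pow(P, 2), Pow(w, 2)), Rational(1, 2))) (Function('S')(w, P) = Add(-9, Pow(Add(Pow(w, 2), Pow(P, 2)), Rational(1, 2))) = Add(-9, Pow(Add(Pow(P, 2), Pow(w, 2)), Rational(1, 2))))
Pow(Add(Function('S')(12, 8), 147), 2) = Pow(Add(Add(-9, Pow(Add(Pow(8, 2), Pow(12, 2)), Rational(1, 2))), 147), 2) = Pow(Add(Add(-9, Pow(Add(64, 144), Rational(1, 2))), 147), 2) = Pow(Add(Add(-9, Pow(208, Rational(1, 2))), 147), 2) = Pow(Add(Add(-9, Mul(4, Pow(13, Rational(1, 2)))), 147), 2) = Pow(Add(138, Mul(4, Pow(13, Rational(1, 2)))), 2)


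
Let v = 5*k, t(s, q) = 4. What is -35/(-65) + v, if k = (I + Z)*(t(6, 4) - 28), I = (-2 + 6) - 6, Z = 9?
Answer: -10913/13 ≈ -839.46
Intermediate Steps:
I = -2 (I = 4 - 6 = -2)
k = -168 (k = (-2 + 9)*(4 - 28) = 7*(-24) = -168)
v = -840 (v = 5*(-168) = -840)
-35/(-65) + v = -35/(-65) - 840 = -35*(-1/65) - 840 = 7/13 - 840 = -10913/13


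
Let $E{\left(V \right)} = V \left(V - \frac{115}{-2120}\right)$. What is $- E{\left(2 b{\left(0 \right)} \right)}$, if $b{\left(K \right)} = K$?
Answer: $0$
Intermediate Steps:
$E{\left(V \right)} = V \left(\frac{23}{424} + V\right)$ ($E{\left(V \right)} = V \left(V - - \frac{23}{424}\right) = V \left(V + \frac{23}{424}\right) = V \left(\frac{23}{424} + V\right)$)
$- E{\left(2 b{\left(0 \right)} \right)} = - \frac{2 \cdot 0 \left(23 + 424 \cdot 2 \cdot 0\right)}{424} = - \frac{0 \left(23 + 424 \cdot 0\right)}{424} = - \frac{0 \left(23 + 0\right)}{424} = - \frac{0 \cdot 23}{424} = \left(-1\right) 0 = 0$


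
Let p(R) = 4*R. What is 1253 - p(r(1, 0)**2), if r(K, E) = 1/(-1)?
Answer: 1249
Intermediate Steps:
r(K, E) = -1
1253 - p(r(1, 0)**2) = 1253 - 4*(-1)**2 = 1253 - 4 = 1249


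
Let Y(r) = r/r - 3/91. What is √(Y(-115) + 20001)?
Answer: √165636289/91 ≈ 141.43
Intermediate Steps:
Y(r) = 88/91 (Y(r) = 1 - 3*1/91 = 1 - 3/91 = 88/91)
√(Y(-115) + 20001) = √(88/91 + 20001) = √(1820179/91) = √165636289/91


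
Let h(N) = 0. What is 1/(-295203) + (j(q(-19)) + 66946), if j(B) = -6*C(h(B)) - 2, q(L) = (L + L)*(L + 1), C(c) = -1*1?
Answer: 19763840849/295203 ≈ 66950.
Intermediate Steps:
C(c) = -1
q(L) = 2*L*(1 + L) (q(L) = (2*L)*(1 + L) = 2*L*(1 + L))
j(B) = 4 (j(B) = -6*(-1) - 2 = 6 - 2 = 4)
1/(-295203) + (j(q(-19)) + 66946) = 1/(-295203) + (4 + 66946) = -1/295203 + 66950 = 19763840849/295203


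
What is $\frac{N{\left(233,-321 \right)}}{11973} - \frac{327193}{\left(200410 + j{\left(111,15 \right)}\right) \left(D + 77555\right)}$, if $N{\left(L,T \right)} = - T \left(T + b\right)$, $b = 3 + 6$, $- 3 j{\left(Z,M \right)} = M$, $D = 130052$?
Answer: $- \frac{106842975232531}{12772882616345} \approx -8.3648$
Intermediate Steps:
$j{\left(Z,M \right)} = - \frac{M}{3}$
$b = 9$
$N{\left(L,T \right)} = - T \left(9 + T\right)$ ($N{\left(L,T \right)} = - T \left(T + 9\right) = - T \left(9 + T\right)$)
$\frac{N{\left(233,-321 \right)}}{11973} - \frac{327193}{\left(200410 + j{\left(111,15 \right)}\right) \left(D + 77555\right)} = \frac{\left(-1\right) \left(-321\right) \left(9 - 321\right)}{11973} - \frac{327193}{\left(200410 - 5\right) \left(130052 + 77555\right)} = \left(-1\right) \left(-321\right) \left(-312\right) \frac{1}{11973} - \frac{327193}{\left(200410 - 5\right) 207607} = \left(-100152\right) \frac{1}{11973} - \frac{327193}{200405 \cdot 207607} = - \frac{2568}{307} - \frac{327193}{41605480835} = - \frac{106842975232531}{12772882616345}$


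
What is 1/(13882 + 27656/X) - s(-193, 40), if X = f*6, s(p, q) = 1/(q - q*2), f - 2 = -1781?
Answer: 37143943/1481488120 ≈ 0.025072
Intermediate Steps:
f = -1779 (f = 2 - 1781 = -1779)
s(p, q) = -1/q (s(p, q) = 1/(q - 2*q) = 1/(-q) = -1/q)
X = -10674 (X = -1779*6 = -10674)
1/(13882 + 27656/X) - s(-193, 40) = 1/(13882 + 27656/(-10674)) - (-1)/40 = 1/(13882 + 27656*(-1/10674)) - (-1)/40 = 1/(13882 - 13828/5337) - 1*(-1/40) = 1/(74074406/5337) + 1/40 = 5337/74074406 + 1/40 = 37143943/1481488120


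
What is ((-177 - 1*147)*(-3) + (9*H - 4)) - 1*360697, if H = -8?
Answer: -359801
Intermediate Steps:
((-177 - 1*147)*(-3) + (9*H - 4)) - 1*360697 = ((-177 - 1*147)*(-3) + (9*(-8) - 4)) - 1*360697 = ((-177 - 147)*(-3) + (-72 - 4)) - 360697 = (-324*(-3) - 76) - 360697 = (972 - 76) - 360697 = 896 - 360697 = -359801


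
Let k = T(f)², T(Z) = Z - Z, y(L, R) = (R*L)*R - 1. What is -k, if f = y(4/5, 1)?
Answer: 0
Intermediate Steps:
y(L, R) = -1 + L*R² (y(L, R) = (L*R)*R - 1 = L*R² - 1 = -1 + L*R²)
f = -⅕ (f = -1 + (4/5)*1² = -1 + (4*(⅕))*1 = -1 + (⅘)*1 = -1 + ⅘ = -⅕ ≈ -0.20000)
T(Z) = 0
k = 0 (k = 0² = 0)
-k = -1*0 = 0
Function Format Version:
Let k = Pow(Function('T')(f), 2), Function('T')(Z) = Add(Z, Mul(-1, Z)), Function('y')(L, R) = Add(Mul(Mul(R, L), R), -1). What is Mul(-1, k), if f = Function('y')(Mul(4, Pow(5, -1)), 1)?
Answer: 0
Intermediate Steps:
Function('y')(L, R) = Add(-1, Mul(L, Pow(R, 2))) (Function('y')(L, R) = Add(Mul(Mul(L, R), R), -1) = Add(Mul(L, Pow(R, 2)), -1) = Add(-1, Mul(L, Pow(R, 2))))
f = Rational(-1, 5) (f = Add(-1, Mul(Mul(4, Pow(5, -1)), Pow(1, 2))) = Add(-1, Mul(Mul(4, Rational(1, 5)), 1)) = Add(-1, Mul(Rational(4, 5), 1)) = Add(-1, Rational(4, 5)) = Rational(-1, 5) ≈ -0.20000)
Function('T')(Z) = 0
k = 0 (k = Pow(0, 2) = 0)
Mul(-1, k) = Mul(-1, 0) = 0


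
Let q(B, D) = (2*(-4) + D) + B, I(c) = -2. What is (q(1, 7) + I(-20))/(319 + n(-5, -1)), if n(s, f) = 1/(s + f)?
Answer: -12/1913 ≈ -0.0062729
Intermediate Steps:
n(s, f) = 1/(f + s)
q(B, D) = -8 + B + D (q(B, D) = (-8 + D) + B = -8 + B + D)
(q(1, 7) + I(-20))/(319 + n(-5, -1)) = ((-8 + 1 + 7) - 2)/(319 + 1/(-1 - 5)) = (0 - 2)/(319 + 1/(-6)) = -2/(319 - 1/6) = -2/1913/6 = -2*6/1913 = -12/1913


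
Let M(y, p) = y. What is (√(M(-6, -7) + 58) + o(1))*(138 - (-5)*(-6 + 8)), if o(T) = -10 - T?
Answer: -1628 + 296*√13 ≈ -560.76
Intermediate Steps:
(√(M(-6, -7) + 58) + o(1))*(138 - (-5)*(-6 + 8)) = (√(-6 + 58) + (-10 - 1*1))*(138 - (-5)*(-6 + 8)) = (√52 + (-10 - 1))*(138 - (-5)*2) = (2*√13 - 11)*(138 - 1*(-10)) = (-11 + 2*√13)*(138 + 10) = (-11 + 2*√13)*148 = -1628 + 296*√13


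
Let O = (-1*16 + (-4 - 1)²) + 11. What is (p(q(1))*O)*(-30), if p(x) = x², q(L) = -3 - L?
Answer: -9600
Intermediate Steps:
O = 20 (O = (-16 + (-5)²) + 11 = (-16 + 25) + 11 = 9 + 11 = 20)
(p(q(1))*O)*(-30) = ((-3 - 1*1)²*20)*(-30) = ((-3 - 1)²*20)*(-30) = ((-4)²*20)*(-30) = (16*20)*(-30) = 320*(-30) = -9600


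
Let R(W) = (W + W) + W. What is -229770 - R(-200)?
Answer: -229170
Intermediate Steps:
R(W) = 3*W (R(W) = 2*W + W = 3*W)
-229770 - R(-200) = -229770 - 3*(-200) = -229770 - 1*(-600) = -229770 + 600 = -229170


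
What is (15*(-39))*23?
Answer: -13455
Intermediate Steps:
(15*(-39))*23 = -585*23 = -13455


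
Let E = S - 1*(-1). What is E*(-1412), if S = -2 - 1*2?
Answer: 4236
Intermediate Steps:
S = -4 (S = -2 - 2 = -4)
E = -3 (E = -4 - 1*(-1) = -4 + 1 = -3)
E*(-1412) = -3*(-1412) = 4236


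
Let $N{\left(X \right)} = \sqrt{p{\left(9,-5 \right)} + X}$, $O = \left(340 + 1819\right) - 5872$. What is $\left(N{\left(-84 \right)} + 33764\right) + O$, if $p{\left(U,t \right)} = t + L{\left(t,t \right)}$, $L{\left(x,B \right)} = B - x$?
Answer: $30051 + i \sqrt{89} \approx 30051.0 + 9.434 i$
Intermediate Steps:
$p{\left(U,t \right)} = t$ ($p{\left(U,t \right)} = t + \left(t - t\right) = t + 0 = t$)
$O = -3713$ ($O = 2159 - 5872 = -3713$)
$N{\left(X \right)} = \sqrt{-5 + X}$
$\left(N{\left(-84 \right)} + 33764\right) + O = \left(\sqrt{-5 - 84} + 33764\right) - 3713 = \left(\sqrt{-89} + 33764\right) - 3713 = \left(i \sqrt{89} + 33764\right) - 3713 = \left(33764 + i \sqrt{89}\right) - 3713 = 30051 + i \sqrt{89}$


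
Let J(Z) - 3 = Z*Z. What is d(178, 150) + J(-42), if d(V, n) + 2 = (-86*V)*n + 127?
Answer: -2294308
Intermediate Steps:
J(Z) = 3 + Z² (J(Z) = 3 + Z*Z = 3 + Z²)
d(V, n) = 125 - 86*V*n (d(V, n) = -2 + ((-86*V)*n + 127) = -2 + (-86*V*n + 127) = -2 + (127 - 86*V*n) = 125 - 86*V*n)
d(178, 150) + J(-42) = (125 - 86*178*150) + (3 + (-42)²) = (125 - 2296200) + (3 + 1764) = -2296075 + 1767 = -2294308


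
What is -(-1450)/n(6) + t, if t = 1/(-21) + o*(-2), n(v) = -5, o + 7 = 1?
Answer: -5839/21 ≈ -278.05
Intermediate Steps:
o = -6 (o = -7 + 1 = -6)
t = 251/21 (t = 1/(-21) - 6*(-2) = -1/21 + 12 = 251/21 ≈ 11.952)
-(-1450)/n(6) + t = -(-1450)/(-5) + 251/21 = -(-1450)*(-1)/5 + 251/21 = -50*29/5 + 251/21 = -290 + 251/21 = -5839/21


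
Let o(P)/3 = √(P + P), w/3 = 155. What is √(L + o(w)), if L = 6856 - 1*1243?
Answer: √(5613 + 3*√930) ≈ 75.528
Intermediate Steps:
w = 465 (w = 3*155 = 465)
L = 5613 (L = 6856 - 1243 = 5613)
o(P) = 3*√2*√P (o(P) = 3*√(P + P) = 3*√(2*P) = 3*(√2*√P) = 3*√2*√P)
√(L + o(w)) = √(5613 + 3*√2*√465) = √(5613 + 3*√930)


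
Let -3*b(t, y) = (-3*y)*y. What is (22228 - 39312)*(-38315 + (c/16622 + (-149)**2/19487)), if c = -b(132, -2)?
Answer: 106009246881925112/161956457 ≈ 6.5455e+8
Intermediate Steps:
b(t, y) = y**2 (b(t, y) = -(-3*y)*y/3 = -(-1)*y**2 = y**2)
c = -4 (c = -1*(-2)**2 = -1*4 = -4)
(22228 - 39312)*(-38315 + (c/16622 + (-149)**2/19487)) = (22228 - 39312)*(-38315 + (-4/16622 + (-149)**2/19487)) = -17084*(-38315 + (-4*1/16622 + 22201*(1/19487))) = -17084*(-38315 + (-2/8311 + 22201/19487)) = -17084*(-38315 + 184473537/161956457) = -17084*(-6205177176418/161956457) = 106009246881925112/161956457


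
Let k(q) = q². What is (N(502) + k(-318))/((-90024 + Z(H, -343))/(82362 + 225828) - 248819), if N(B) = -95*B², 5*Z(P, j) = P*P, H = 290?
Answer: 3673510153320/38341800407 ≈ 95.810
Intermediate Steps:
Z(P, j) = P²/5 (Z(P, j) = (P*P)/5 = P²/5)
(N(502) + k(-318))/((-90024 + Z(H, -343))/(82362 + 225828) - 248819) = (-95*502² + (-318)²)/((-90024 + (⅕)*290²)/(82362 + 225828) - 248819) = (-95*252004 + 101124)/((-90024 + (⅕)*84100)/308190 - 248819) = (-23940380 + 101124)/((-90024 + 16820)*(1/308190) - 248819) = -23839256/(-73204*1/308190 - 248819) = -23839256/(-36602/154095 - 248819) = -23839256/(-38341800407/154095) = -23839256*(-154095/38341800407) = 3673510153320/38341800407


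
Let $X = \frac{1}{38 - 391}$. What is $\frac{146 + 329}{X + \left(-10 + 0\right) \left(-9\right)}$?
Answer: $\frac{167675}{31769} \approx 5.2779$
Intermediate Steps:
$X = - \frac{1}{353}$ ($X = \frac{1}{-353} = - \frac{1}{353} \approx -0.0028329$)
$\frac{146 + 329}{X + \left(-10 + 0\right) \left(-9\right)} = \frac{146 + 329}{- \frac{1}{353} + \left(-10 + 0\right) \left(-9\right)} = \frac{475}{- \frac{1}{353} - -90} = \frac{475}{- \frac{1}{353} + 90} = \frac{475}{\frac{31769}{353}} = 475 \cdot \frac{353}{31769} = \frac{167675}{31769}$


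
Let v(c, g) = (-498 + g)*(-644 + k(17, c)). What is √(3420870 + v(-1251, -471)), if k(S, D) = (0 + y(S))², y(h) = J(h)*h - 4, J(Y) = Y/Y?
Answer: √3881145 ≈ 1970.1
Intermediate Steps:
J(Y) = 1
y(h) = -4 + h (y(h) = 1*h - 4 = h - 4 = -4 + h)
k(S, D) = (-4 + S)² (k(S, D) = (0 + (-4 + S))² = (-4 + S)²)
v(c, g) = 236550 - 475*g (v(c, g) = (-498 + g)*(-644 + (-4 + 17)²) = (-498 + g)*(-644 + 13²) = (-498 + g)*(-644 + 169) = (-498 + g)*(-475) = 236550 - 475*g)
√(3420870 + v(-1251, -471)) = √(3420870 + (236550 - 475*(-471))) = √(3420870 + (236550 + 223725)) = √(3420870 + 460275) = √3881145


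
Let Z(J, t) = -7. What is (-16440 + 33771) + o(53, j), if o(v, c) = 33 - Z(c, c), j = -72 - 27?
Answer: 17371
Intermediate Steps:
j = -99
o(v, c) = 40 (o(v, c) = 33 - 1*(-7) = 33 + 7 = 40)
(-16440 + 33771) + o(53, j) = (-16440 + 33771) + 40 = 17331 + 40 = 17371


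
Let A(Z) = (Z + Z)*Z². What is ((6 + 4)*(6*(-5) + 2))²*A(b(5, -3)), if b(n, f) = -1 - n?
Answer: -33868800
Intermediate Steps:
A(Z) = 2*Z³ (A(Z) = (2*Z)*Z² = 2*Z³)
((6 + 4)*(6*(-5) + 2))²*A(b(5, -3)) = ((6 + 4)*(6*(-5) + 2))²*(2*(-1 - 1*5)³) = (10*(-30 + 2))²*(2*(-1 - 5)³) = (10*(-28))²*(2*(-6)³) = (-280)²*(2*(-216)) = 78400*(-432) = -33868800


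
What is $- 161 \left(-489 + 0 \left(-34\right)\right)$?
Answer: $78729$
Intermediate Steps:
$- 161 \left(-489 + 0 \left(-34\right)\right) = - 161 \left(-489 + 0\right) = \left(-161\right) \left(-489\right) = 78729$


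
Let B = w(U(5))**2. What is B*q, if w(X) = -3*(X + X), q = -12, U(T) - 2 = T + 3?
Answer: -43200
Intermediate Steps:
U(T) = 5 + T (U(T) = 2 + (T + 3) = 2 + (3 + T) = 5 + T)
w(X) = -6*X
B = 3600 (B = (-6*(5 + 5))**2 = (-6*10)**2 = (-60)**2 = 3600)
B*q = 3600*(-12) = -43200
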